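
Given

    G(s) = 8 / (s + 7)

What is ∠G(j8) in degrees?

∠G(j8) ≈ -48.81°

At s = j8: numerator = 8, denominator = 7 + j8.
∠G = ∠num − ∠den = 0° − (48.814°) = -48.81°.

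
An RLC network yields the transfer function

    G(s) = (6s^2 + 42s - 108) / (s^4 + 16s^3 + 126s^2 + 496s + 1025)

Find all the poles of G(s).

The poles are the roots of the denominator s^4 + 16s^3 + 126s^2 + 496s + 1025 = 0.
No real roots exist; factor into two real quadratics: (s^2 + 10s + 41)(s^2 + 6s + 25) = 0.
Each quadratic gives a conjugate pair via the quadratic formula.

s = -5 ± 4j, -3 ± 4j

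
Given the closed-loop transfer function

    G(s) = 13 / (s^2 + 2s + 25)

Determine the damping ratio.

Compare the denominator to the standard form s^2 + 2ζωₙs + ωₙ².
ωₙ² = 25, so ωₙ = 5 rad/s.
2ζωₙ = 2, so ζ = 2/(2·5) = 0.2.
With ζ = 0.2 the response is underdamped.

ζ = 0.2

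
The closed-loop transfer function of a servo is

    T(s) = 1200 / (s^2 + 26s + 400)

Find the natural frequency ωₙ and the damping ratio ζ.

ωₙ = 20 rad/s, ζ = 0.65

Compare the denominator to the standard form s^2 + 2ζωₙs + ωₙ².
ωₙ² = 400, so ωₙ = 20 rad/s.
2ζωₙ = 26, so ζ = 26/(2·20) = 0.65.
With ζ = 0.65 the response is underdamped.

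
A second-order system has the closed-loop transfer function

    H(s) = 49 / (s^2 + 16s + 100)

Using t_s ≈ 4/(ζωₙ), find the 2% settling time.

Comparing s^2 + 16s + 100 to s^2 + 2ζωₙs + ωₙ²: ωₙ = 10 rad/s and ζ = 16/(2·10) = 0.8.
ζωₙ = 16/2 = 8, so t_s ≈ 4/(ζωₙ) = 4/8 = 0.5000 s.

t_s ≈ 0.5000 s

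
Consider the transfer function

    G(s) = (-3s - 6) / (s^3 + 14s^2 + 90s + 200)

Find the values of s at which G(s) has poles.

s = -5 ± 5j, -4

The poles are the roots of the denominator s^3 + 14s^2 + 90s + 200 = 0.
Trying s = -4: the polynomial evaluates to 0, so (s + 4) is a factor.
Dividing out leaves s^2 + 10s + 50 = 0.
The quadratic formula then gives s = -5 ± 5j.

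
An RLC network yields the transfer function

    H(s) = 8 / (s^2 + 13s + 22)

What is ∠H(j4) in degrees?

∠H(j4) ≈ -83.42°

At s = j4: numerator = 8, denominator = 6 + j52.
∠H = ∠num − ∠den = 0° − (83.418°) = -83.42°.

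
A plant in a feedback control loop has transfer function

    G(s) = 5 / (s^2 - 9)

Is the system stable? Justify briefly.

The denominator s^2 - 9 factors as (s - 3)(s + 3), giving poles at s = 3, -3.
Since the pole(s) at s = 3 lie in the right half-plane, the system is unstable.

unstable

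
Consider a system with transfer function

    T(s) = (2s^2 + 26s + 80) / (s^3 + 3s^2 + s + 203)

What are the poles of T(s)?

s = -7, 2 ± 5j

The poles are the roots of the denominator s^3 + 3s^2 + s + 203 = 0.
Trying s = -7: the polynomial evaluates to 0, so (s + 7) is a factor.
Dividing out leaves s^2 - 4s + 29 = 0.
The quadratic formula then gives s = 2 ± 5j.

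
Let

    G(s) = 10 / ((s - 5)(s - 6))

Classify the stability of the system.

The poles can be read from the denominator factors: s = 5, 6.
Since the pole(s) at s = 5, 6 lie in the right half-plane, the system is unstable.

unstable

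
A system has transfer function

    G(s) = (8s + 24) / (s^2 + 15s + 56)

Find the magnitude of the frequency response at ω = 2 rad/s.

|G(j2)| ≈ 0.4805

Substitute s = j2: numerator = 24 + j16, denominator = 52 + j30.
|G(j2)| = |24 + j16| / |52 + j30| = 28.844 / 60.033 ≈ 0.4805.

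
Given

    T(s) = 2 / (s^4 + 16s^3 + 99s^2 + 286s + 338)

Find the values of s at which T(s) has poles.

The poles are the roots of the denominator s^4 + 16s^3 + 99s^2 + 286s + 338 = 0.
No real roots exist; factor into two real quadratics: (s^2 + 10s + 26)(s^2 + 6s + 13) = 0.
Each quadratic gives a conjugate pair via the quadratic formula.

s = -5 ± j, -3 ± 2j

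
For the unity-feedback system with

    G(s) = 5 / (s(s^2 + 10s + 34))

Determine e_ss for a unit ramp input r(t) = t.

G(s) has one pole at the origin.
This is a Type 1 system. Kv = lim_{s→0} s·G(s) = 5/34.
e_ss = 1/Kv = 1/(5/34) = 34/5 ≈ 6.800.

e_ss = 6.800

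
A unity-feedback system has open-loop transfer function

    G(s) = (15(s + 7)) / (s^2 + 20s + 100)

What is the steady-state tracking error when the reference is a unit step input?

e_ss = 0.4878

G(s) has no poles at the origin.
This is a Type 0 system. Kp = lim_{s→0} G(s) = 105/100 = 21/20.
e_ss = 1/(1 + Kp) = 1/(1 + 21/20) = 20/41 ≈ 0.4878.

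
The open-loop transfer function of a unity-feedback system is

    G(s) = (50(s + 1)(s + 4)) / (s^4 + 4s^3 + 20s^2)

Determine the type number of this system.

The denominator has 2 factors of s at the origin (free integrators), so this is a Type 2 system.

Type 2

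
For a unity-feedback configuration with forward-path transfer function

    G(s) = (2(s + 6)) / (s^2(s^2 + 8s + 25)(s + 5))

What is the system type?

The denominator has 2 factors of s at the origin (free integrators), so this is a Type 2 system.

Type 2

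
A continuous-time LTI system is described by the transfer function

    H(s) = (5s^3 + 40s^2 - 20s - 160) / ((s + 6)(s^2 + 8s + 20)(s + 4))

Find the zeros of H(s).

Set the numerator to zero: 5s^3 + 40s^2 - 20s - 160 = 0, i.e. 5·(s^3 + 8s^2 - 4s - 32) = 0.
Factoring: (s - 2)(s + 8)(s + 2) = 0.

s = 2, -8, -2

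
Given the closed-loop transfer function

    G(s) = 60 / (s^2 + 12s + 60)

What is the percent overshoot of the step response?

Comparing s^2 + 12s + 60 to s^2 + 2ζωₙs + ωₙ²: ωₙ = √60 ≈ 7.746 rad/s and ζ = 12/(2·√60) ≈ 0.7746.
%OS = 100·exp(−πζ/√(1−ζ²)) = 100·exp(−π·0.7746/√(1−0.7746²)) ≈ 2.13%.

%OS ≈ 2.13%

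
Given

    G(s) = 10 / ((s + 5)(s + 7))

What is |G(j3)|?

Substitute s = j3: numerator = 10, denominator = 26 + j36.
|G(j3)| = |10| / |26 + j36| = 10 / 44.407 ≈ 0.2252.

|G(j3)| ≈ 0.2252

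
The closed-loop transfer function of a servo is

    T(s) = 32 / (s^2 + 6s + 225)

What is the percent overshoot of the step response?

%OS ≈ 52.7%

Comparing s^2 + 6s + 225 to s^2 + 2ζωₙs + ωₙ²: ωₙ = 15 rad/s and ζ = 6/(2·15) = 0.2.
%OS = 100·exp(−πζ/√(1−ζ²)) = 100·exp(−π·0.2/√(1−0.2²)) ≈ 52.7%.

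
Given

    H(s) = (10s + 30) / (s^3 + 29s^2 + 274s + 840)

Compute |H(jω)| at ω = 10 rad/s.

Substitute s = j10: numerator = 30 + j100, denominator = -2060 + j1740.
|H(j10)| = |30 + j100| / |-2060 + j1740| = 104.40 / 2696.5 ≈ 0.03872.

|H(j10)| ≈ 0.03872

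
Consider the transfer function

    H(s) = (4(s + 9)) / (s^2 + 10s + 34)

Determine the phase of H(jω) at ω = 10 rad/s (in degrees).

At s = j10: numerator = 36 + j40, denominator = -66 + j100.
∠H = ∠num − ∠den = 48.013° − (123.42°) = -75.41°.

∠H(j10) ≈ -75.41°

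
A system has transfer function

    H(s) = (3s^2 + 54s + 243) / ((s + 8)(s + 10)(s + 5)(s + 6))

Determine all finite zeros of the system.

Set the numerator to zero: 3s^2 + 54s + 243 = 0, i.e. 3·(s^2 + 18s + 81) = 0.
Factoring: (s + 9)^2 = 0.

s = -9, -9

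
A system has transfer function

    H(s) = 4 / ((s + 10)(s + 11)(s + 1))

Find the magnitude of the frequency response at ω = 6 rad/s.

|H(j6)| ≈ 0.004500

Substitute s = j6: numerator = 4, denominator = -682 + j570.
|H(j6)| = |4| / |-682 + j570| = 4 / 888.83 ≈ 0.004500.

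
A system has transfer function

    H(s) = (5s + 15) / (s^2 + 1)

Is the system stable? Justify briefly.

marginally stable

The denominator s^2 + 1 factors as (s^2 + 1), giving poles at s = j, -j.
Since the simple pole(s) at s = j, -j lie on the jω-axis with none in the right half-plane, the system is marginally stable.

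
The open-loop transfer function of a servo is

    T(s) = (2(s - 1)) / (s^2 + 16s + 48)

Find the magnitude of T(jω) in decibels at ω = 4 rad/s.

Substitute s = j4: numerator = -2 + j8, denominator = 32 + j64.
|T(j4)| = |-2 + j8| / |32 + j64| = 8.2462 / 71.554 ≈ 0.1152.
In decibels: 20·log₁₀(0.1152) ≈ -18.8 dB.

|T(j4)|_dB ≈ -18.8 dB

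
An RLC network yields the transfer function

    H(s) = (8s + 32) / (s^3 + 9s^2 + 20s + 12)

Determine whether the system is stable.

stable

The denominator s^3 + 9s^2 + 20s + 12 factors as (s + 6)(s + 2)(s + 1), giving poles at s = -6, -2, -1.
Since all poles lie strictly in the left half-plane, the system is stable.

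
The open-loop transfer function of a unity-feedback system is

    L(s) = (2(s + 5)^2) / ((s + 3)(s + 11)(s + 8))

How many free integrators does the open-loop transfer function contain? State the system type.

The denominator has no factor of s at the origin — no free integrator — so this is a Type 0 system.

Type 0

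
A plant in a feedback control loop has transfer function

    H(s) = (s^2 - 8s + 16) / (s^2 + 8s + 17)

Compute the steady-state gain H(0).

Set s = 0: H(0) = (16) / (17) = 16/17.

H(0) = 16/17 ≈ 0.9412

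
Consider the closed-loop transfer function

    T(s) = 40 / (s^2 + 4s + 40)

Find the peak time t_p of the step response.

t_p ≈ 0.5236 s

Comparing s^2 + 4s + 40 to s^2 + 2ζωₙs + ωₙ²: ωₙ = √40 ≈ 6.325 rad/s and ζ = 4/(2·√40) ≈ 0.3162.
ζωₙ = 4/2 = 2, so ω_d = ωₙ√(1−ζ²) = √(ωₙ² − (ζωₙ)²) = √(40 − 2²) = √36 = 6 rad/s.
t_p = π/ω_d = π/6 ≈ 0.5236 s.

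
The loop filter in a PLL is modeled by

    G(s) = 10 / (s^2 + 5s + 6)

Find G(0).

G(0) = 5/3 ≈ 1.667

Set s = 0: G(0) = (10) / (6) = 5/3.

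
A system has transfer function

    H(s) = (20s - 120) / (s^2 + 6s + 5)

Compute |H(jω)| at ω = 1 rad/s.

|H(j1)| ≈ 16.87

Substitute s = j1: numerator = -120 + j20, denominator = 4 + j6.
|H(j1)| = |-120 + j20| / |4 + j6| = 121.66 / 7.2111 ≈ 16.87.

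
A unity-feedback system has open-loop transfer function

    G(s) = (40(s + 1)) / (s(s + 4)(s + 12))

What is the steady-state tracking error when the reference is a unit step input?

e_ss = 0

G(s) has one pole at the origin.
This is a Type 1 system; for a step input the steady-state error is zero.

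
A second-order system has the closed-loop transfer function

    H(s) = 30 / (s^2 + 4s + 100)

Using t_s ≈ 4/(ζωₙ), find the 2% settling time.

Comparing s^2 + 4s + 100 to s^2 + 2ζωₙs + ωₙ²: ωₙ = 10 rad/s and ζ = 4/(2·10) = 0.2.
ζωₙ = 4/2 = 2, so t_s ≈ 4/(ζωₙ) = 4/2 = 2 s.

t_s ≈ 2 s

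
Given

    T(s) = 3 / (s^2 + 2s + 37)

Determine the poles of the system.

The poles are the roots of the denominator s^2 + 2s + 37 = 0.
Using the quadratic formula: s = (-2 ± √(-144))/2 = -1 ± 6j.

s = -1 ± 6j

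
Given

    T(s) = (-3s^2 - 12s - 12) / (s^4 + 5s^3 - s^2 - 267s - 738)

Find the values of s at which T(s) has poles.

The poles are the roots of the denominator s^4 + 5s^3 - s^2 - 267s - 738 = 0.
Trying s = -3: the polynomial evaluates to 0, so (s + 3) is a factor.
Dividing out leaves s^3 + 2s^2 - 7s - 246 = 0.
This factors further as (s^2 + 8s + 41)(s - 6) = 0.

s = -4 + 5j, -4 - 5j, -3, 6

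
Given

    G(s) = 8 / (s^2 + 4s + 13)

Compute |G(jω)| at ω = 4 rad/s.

|G(j4)| ≈ 0.4914

Substitute s = j4: numerator = 8, denominator = -3 + j16.
|G(j4)| = |8| / |-3 + j16| = 8 / 16.279 ≈ 0.4914.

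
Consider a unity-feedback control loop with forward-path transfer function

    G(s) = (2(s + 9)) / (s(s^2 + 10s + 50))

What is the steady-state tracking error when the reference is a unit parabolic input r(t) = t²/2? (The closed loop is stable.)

G(s) has one pole at the origin.
This is a Type 1 system; Ka = lim_{s→0} s^2·G(s) = 0, so the steady-state error for a parabola input is infinite.

e_ss = ∞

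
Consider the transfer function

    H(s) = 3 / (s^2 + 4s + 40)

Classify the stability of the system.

stable

The denominator s^2 + 4s + 40 factors as (s^2 + 4s + 40), giving poles at s = -2 + 6j, -2 - 6j.
Since all poles lie strictly in the left half-plane, the system is stable.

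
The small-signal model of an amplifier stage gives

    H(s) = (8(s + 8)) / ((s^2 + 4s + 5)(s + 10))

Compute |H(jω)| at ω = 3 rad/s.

|H(j3)| ≈ 0.5176

Substitute s = j3: numerator = 64 + j24, denominator = -76 + j108.
|H(j3)| = |64 + j24| / |-76 + j108| = 68.352 / 132.06 ≈ 0.5176.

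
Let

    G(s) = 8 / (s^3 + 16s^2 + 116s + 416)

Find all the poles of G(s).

The poles are the roots of the denominator s^3 + 16s^2 + 116s + 416 = 0.
Trying s = -8: the polynomial evaluates to 0, so (s + 8) is a factor.
Dividing out leaves s^2 + 8s + 52 = 0.
The quadratic formula then gives s = -4 ± 6j.

s = -4 ± 6j, -8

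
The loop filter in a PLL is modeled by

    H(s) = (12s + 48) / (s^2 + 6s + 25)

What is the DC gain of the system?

H(0) = 48/25 ≈ 1.920

Set s = 0: H(0) = (48) / (25) = 48/25.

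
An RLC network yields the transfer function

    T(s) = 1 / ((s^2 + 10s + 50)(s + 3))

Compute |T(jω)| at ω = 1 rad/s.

Substitute s = j1: numerator = 1, denominator = 137 + j79.
|T(j1)| = |1| / |137 + j79| = 1 / 158.15 ≈ 0.006323.

|T(j1)| ≈ 0.006323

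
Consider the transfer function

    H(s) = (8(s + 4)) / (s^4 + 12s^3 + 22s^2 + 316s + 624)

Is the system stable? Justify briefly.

unstable

The denominator s^4 + 12s^3 + 22s^2 + 316s + 624 factors as (s + 2)(s + 12)(s^2 - 2s + 26), giving poles at s = -2, -12, 1 + 5j, 1 - 5j.
Since the pole(s) at s = 1 ± 5j lie in the right half-plane, the system is unstable.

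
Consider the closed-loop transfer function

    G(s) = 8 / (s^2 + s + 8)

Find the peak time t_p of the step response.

Comparing s^2 + s + 8 to s^2 + 2ζωₙs + ωₙ²: ωₙ = √8 ≈ 2.828 rad/s and ζ = 1/(2·√8) ≈ 0.1768.
ζωₙ = 1/2 = 0.5, so ω_d = ωₙ√(1−ζ²) = √(ωₙ² − (ζωₙ)²) = √(8 − 0.5²) = √7.75 ≈ 2.784 rad/s.
t_p = π/ω_d = π/2.784 ≈ 1.128 s.

t_p ≈ 1.128 s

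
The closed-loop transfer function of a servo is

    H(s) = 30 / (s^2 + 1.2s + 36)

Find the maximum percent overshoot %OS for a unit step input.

Comparing s^2 + 1.2s + 36 to s^2 + 2ζωₙs + ωₙ²: ωₙ = 6 rad/s and ζ = 1.2/(2·6) = 0.1.
%OS = 100·exp(−πζ/√(1−ζ²)) = 100·exp(−π·0.1/√(1−0.1²)) ≈ 72.9%.

%OS ≈ 72.9%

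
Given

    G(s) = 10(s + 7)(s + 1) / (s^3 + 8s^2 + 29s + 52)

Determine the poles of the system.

The poles are the roots of the denominator s^3 + 8s^2 + 29s + 52 = 0.
Trying s = -4: the polynomial evaluates to 0, so (s + 4) is a factor.
Dividing out leaves s^2 + 4s + 13 = 0.
The quadratic formula then gives s = -2 ± 3j.

s = -2 + 3j, -2 - 3j, -4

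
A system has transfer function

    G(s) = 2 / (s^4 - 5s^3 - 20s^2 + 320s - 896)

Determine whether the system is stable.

unstable

The denominator s^4 - 5s^3 - 20s^2 + 320s - 896 factors as (s - 4)(s + 7)(s^2 - 8s + 32), giving poles at s = 4, -7, 4 ± 4j.
Since the pole(s) at s = 4, 4 + 4j, 4 - 4j lie in the right half-plane, the system is unstable.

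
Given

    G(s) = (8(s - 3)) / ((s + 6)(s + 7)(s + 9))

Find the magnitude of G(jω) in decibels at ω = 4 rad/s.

Substitute s = j4: numerator = -24 + j32, denominator = 26 + j572.
|G(j4)| = |-24 + j32| / |26 + j572| = 40 / 572.59 ≈ 0.06986.
In decibels: 20·log₁₀(0.06986) ≈ -23.1 dB.

|G(j4)|_dB ≈ -23.1 dB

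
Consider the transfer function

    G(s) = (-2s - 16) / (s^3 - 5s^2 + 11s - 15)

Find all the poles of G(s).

The poles are the roots of the denominator s^3 - 5s^2 + 11s - 15 = 0.
Trying s = 3: the polynomial evaluates to 0, so (s - 3) is a factor.
Dividing out leaves s^2 - 2s + 5 = 0.
The quadratic formula then gives s = 1 ± 2j.

s = 1 + 2j, 1 - 2j, 3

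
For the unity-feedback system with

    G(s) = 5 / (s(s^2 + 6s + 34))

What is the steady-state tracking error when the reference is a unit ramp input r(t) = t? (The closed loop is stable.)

G(s) has one pole at the origin.
This is a Type 1 system. Kv = lim_{s→0} s·G(s) = 5/34.
e_ss = 1/Kv = 1/(5/34) = 34/5 ≈ 6.800.

e_ss = 6.800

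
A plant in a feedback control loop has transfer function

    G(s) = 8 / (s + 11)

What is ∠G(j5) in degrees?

∠G(j5) ≈ -24.44°

At s = j5: numerator = 8, denominator = 11 + j5.
∠G = ∠num − ∠den = 0° − (24.444°) = -24.44°.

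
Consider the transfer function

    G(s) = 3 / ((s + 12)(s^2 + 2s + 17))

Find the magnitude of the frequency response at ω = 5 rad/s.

Substitute s = j5: numerator = 3, denominator = -146 + j80.
|G(j5)| = |3| / |-146 + j80| = 3 / 166.48 ≈ 0.01802.

|G(j5)| ≈ 0.01802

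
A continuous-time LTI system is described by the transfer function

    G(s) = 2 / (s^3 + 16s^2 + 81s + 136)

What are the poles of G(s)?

s = -8, -4 + j, -4 - j

The poles are the roots of the denominator s^3 + 16s^2 + 81s + 136 = 0.
Trying s = -8: the polynomial evaluates to 0, so (s + 8) is a factor.
Dividing out leaves s^2 + 8s + 17 = 0.
The quadratic formula then gives s = -4 ± 1j.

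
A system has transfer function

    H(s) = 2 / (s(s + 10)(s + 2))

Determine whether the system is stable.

The poles can be read from the denominator factors: s = 0, -10, -2.
Since the simple pole(s) at s = 0 lie on the jω-axis with none in the right half-plane, the system is marginally stable.

marginally stable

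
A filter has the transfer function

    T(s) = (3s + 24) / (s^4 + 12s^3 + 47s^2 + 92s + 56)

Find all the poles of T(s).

s = -2 ± 2j, -7, -1

The poles are the roots of the denominator s^4 + 12s^3 + 47s^2 + 92s + 56 = 0.
Trying s = -7: the polynomial evaluates to 0, so (s + 7) is a factor.
Dividing out leaves s^3 + 5s^2 + 12s + 8 = 0.
This factors further as (s^2 + 4s + 8)(s + 1) = 0.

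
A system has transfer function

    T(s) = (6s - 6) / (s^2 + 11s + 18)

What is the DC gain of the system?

Set s = 0: T(0) = (-6) / (18) = -1/3.

T(0) = -1/3 ≈ -0.3333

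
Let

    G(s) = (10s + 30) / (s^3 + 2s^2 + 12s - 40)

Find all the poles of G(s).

The poles are the roots of the denominator s^3 + 2s^2 + 12s - 40 = 0.
Trying s = 2: the polynomial evaluates to 0, so (s - 2) is a factor.
Dividing out leaves s^2 + 4s + 20 = 0.
The quadratic formula then gives s = -2 ± 4j.

s = -2 ± 4j, 2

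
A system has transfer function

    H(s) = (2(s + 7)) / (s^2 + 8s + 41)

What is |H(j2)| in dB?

|H(j2)|_dB ≈ -8.85 dB

Substitute s = j2: numerator = 14 + j4, denominator = 37 + j16.
|H(j2)| = |14 + j4| / |37 + j16| = 14.560 / 40.311 ≈ 0.3612.
In decibels: 20·log₁₀(0.3612) ≈ -8.85 dB.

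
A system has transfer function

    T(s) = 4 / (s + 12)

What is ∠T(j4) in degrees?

At s = j4: numerator = 4, denominator = 12 + j4.
∠T = ∠num − ∠den = 0° − (18.435°) = -18.43°.

∠T(j4) ≈ -18.43°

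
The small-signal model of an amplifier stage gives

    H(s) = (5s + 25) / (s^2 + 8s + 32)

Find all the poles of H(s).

s = -4 + 4j, -4 - 4j

The poles are the roots of the denominator s^2 + 8s + 32 = 0.
Using the quadratic formula: s = (-8 ± √(-64))/2 = -4 ± 4j.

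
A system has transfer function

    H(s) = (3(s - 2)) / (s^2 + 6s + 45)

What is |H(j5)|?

|H(j5)| ≈ 0.4481

Substitute s = j5: numerator = -6 + j15, denominator = 20 + j30.
|H(j5)| = |-6 + j15| / |20 + j30| = 16.155 / 36.056 ≈ 0.4481.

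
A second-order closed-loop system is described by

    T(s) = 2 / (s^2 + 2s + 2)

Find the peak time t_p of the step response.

t_p ≈ 3.142 s

Comparing s^2 + 2s + 2 to s^2 + 2ζωₙs + ωₙ²: ωₙ = √2 ≈ 1.414 rad/s and ζ = 2/(2·√2) ≈ 0.7071.
ζωₙ = 2/2 = 1, so ω_d = ωₙ√(1−ζ²) = √(ωₙ² − (ζωₙ)²) = √(2 − 1²) = √1 = 1 rad/s.
t_p = π/ω_d = π/1 ≈ 3.142 s.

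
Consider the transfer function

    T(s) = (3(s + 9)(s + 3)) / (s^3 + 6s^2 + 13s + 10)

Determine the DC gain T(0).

T(0) = 81/10 ≈ 8.100

Set s = 0: T(0) = (81) / (10) = 81/10.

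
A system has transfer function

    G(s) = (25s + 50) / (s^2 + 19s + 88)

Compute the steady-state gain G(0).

G(0) = 25/44 ≈ 0.5682

Set s = 0: G(0) = (50) / (88) = 25/44.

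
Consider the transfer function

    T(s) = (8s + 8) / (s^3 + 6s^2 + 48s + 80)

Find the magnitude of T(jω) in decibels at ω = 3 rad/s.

Substitute s = j3: numerator = 8 + j24, denominator = 26 + j117.
|T(j3)| = |8 + j24| / |26 + j117| = 25.298 / 119.85 ≈ 0.2111.
In decibels: 20·log₁₀(0.2111) ≈ -13.5 dB.

|T(j3)|_dB ≈ -13.5 dB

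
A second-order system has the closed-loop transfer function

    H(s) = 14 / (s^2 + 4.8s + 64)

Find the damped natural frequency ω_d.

ω_d ≈ 7.632 rad/s

Comparing s^2 + 4.8s + 64 to s^2 + 2ζωₙs + ωₙ²: ωₙ = 8 rad/s and ζ = 4.8/(2·8) = 0.3.
ζωₙ = 4.8/2 = 2.4, so ω_d = ωₙ√(1−ζ²) = √(ωₙ² − (ζωₙ)²) = √(64 − 2.4²) = √58.24 ≈ 7.632 rad/s.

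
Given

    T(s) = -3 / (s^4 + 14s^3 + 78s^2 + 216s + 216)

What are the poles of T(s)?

s = -3 + 3j, -3 - 3j, -2, -6

The poles are the roots of the denominator s^4 + 14s^3 + 78s^2 + 216s + 216 = 0.
Trying s = -2: the polynomial evaluates to 0, so (s + 2) is a factor.
Dividing out leaves s^3 + 12s^2 + 54s + 108 = 0.
This factors further as (s^2 + 6s + 18)(s + 6) = 0.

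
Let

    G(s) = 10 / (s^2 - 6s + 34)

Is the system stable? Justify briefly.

unstable

The poles can be read from the denominator factors: s = 3 + 5j, 3 - 5j.
Since the pole(s) at s = 3 ± 5j lie in the right half-plane, the system is unstable.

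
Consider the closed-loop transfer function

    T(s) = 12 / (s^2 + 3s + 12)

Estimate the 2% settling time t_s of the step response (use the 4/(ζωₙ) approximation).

Comparing s^2 + 3s + 12 to s^2 + 2ζωₙs + ωₙ²: ωₙ = √12 ≈ 3.464 rad/s and ζ = 3/(2·√12) ≈ 0.4330.
ζωₙ = 3/2 = 1.5, so t_s ≈ 4/(ζωₙ) = 4/1.5 ≈ 2.667 s.

t_s ≈ 2.667 s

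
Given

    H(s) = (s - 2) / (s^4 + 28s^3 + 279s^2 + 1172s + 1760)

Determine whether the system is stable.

stable

The denominator s^4 + 28s^3 + 279s^2 + 1172s + 1760 factors as (s + 4)(s + 11)(s + 8)(s + 5), giving poles at s = -4, -11, -8, -5.
Since all poles lie strictly in the left half-plane, the system is stable.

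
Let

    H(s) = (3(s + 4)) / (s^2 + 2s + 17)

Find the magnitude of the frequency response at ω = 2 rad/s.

Substitute s = j2: numerator = 12 + j6, denominator = 13 + j4.
|H(j2)| = |12 + j6| / |13 + j4| = 13.416 / 13.601 ≈ 0.9864.

|H(j2)| ≈ 0.9864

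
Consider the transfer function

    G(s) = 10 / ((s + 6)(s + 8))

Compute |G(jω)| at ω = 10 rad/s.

|G(j10)| ≈ 0.06696

Substitute s = j10: numerator = 10, denominator = -52 + j140.
|G(j10)| = |10| / |-52 + j140| = 10 / 149.35 ≈ 0.06696.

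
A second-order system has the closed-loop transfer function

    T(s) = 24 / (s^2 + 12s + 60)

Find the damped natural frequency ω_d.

ω_d ≈ 4.899 rad/s

Comparing s^2 + 12s + 60 to s^2 + 2ζωₙs + ωₙ²: ωₙ = √60 ≈ 7.746 rad/s and ζ = 12/(2·√60) ≈ 0.7746.
ζωₙ = 12/2 = 6, so ω_d = ωₙ√(1−ζ²) = √(ωₙ² − (ζωₙ)²) = √(60 − 6²) = √24 ≈ 4.899 rad/s.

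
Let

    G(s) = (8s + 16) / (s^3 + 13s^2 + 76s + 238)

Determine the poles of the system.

The poles are the roots of the denominator s^3 + 13s^2 + 76s + 238 = 0.
Trying s = -7: the polynomial evaluates to 0, so (s + 7) is a factor.
Dividing out leaves s^2 + 6s + 34 = 0.
The quadratic formula then gives s = -3 ± 5j.

s = -3 ± 5j, -7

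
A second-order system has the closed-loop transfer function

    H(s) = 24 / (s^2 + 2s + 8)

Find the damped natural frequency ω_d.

ω_d ≈ 2.646 rad/s

Comparing s^2 + 2s + 8 to s^2 + 2ζωₙs + ωₙ²: ωₙ = √8 ≈ 2.828 rad/s and ζ = 2/(2·√8) ≈ 0.3536.
ζωₙ = 2/2 = 1, so ω_d = ωₙ√(1−ζ²) = √(ωₙ² − (ζωₙ)²) = √(8 − 1²) = √7 ≈ 2.646 rad/s.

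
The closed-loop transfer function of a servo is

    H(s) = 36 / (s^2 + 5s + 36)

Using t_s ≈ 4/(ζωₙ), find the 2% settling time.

t_s ≈ 1.600 s

Comparing s^2 + 5s + 36 to s^2 + 2ζωₙs + ωₙ²: ωₙ = 6 rad/s and ζ = 5/(2·6) ≈ 0.4167.
ζωₙ = 5/2 = 2.5, so t_s ≈ 4/(ζωₙ) = 4/2.5 = 1.600 s.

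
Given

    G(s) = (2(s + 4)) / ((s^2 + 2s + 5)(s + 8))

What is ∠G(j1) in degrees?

At s = j1: numerator = 8 + j2, denominator = 30 + j20.
∠G = ∠num − ∠den = 14.036° − (33.690°) = -19.65°.

∠G(j1) ≈ -19.65°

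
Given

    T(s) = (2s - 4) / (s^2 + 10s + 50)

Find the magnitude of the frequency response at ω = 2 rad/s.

|T(j2)| ≈ 0.1128

Substitute s = j2: numerator = -4 + j4, denominator = 46 + j20.
|T(j2)| = |-4 + j4| / |46 + j20| = 5.6569 / 50.160 ≈ 0.1128.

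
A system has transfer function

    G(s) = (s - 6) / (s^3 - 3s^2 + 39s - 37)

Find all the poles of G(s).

The poles are the roots of the denominator s^3 - 3s^2 + 39s - 37 = 0.
Trying s = 1: the polynomial evaluates to 0, so (s - 1) is a factor.
Dividing out leaves s^2 - 2s + 37 = 0.
The quadratic formula then gives s = 1 ± 6j.

s = 1 + 6j, 1 - 6j, 1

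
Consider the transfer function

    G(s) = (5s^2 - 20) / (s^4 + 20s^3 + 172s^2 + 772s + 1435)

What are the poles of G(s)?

s = -7, -4 ± 5j, -5

The poles are the roots of the denominator s^4 + 20s^3 + 172s^2 + 772s + 1435 = 0.
Trying s = -7: the polynomial evaluates to 0, so (s + 7) is a factor.
Dividing out leaves s^3 + 13s^2 + 81s + 205 = 0.
This factors further as (s^2 + 8s + 41)(s + 5) = 0.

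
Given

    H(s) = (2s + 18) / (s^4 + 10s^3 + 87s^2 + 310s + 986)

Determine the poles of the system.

The poles are the roots of the denominator s^4 + 10s^3 + 87s^2 + 310s + 986 = 0.
No real roots exist; factor into two real quadratics: (s^2 + 4s + 29)(s^2 + 6s + 34) = 0.
Each quadratic gives a conjugate pair via the quadratic formula.

s = -2 ± 5j, -3 ± 5j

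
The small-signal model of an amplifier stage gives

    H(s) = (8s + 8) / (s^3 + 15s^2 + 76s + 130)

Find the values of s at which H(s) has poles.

s = -5 + j, -5 - j, -5

The poles are the roots of the denominator s^3 + 15s^2 + 76s + 130 = 0.
Trying s = -5: the polynomial evaluates to 0, so (s + 5) is a factor.
Dividing out leaves s^2 + 10s + 26 = 0.
The quadratic formula then gives s = -5 ± 1j.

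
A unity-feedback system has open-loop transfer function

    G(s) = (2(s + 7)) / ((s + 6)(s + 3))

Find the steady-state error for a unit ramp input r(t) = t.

G(s) has no poles at the origin.
This is a Type 0 system; Kv = lim_{s→0} s·G(s) = 0, so the steady-state error for a ramp input is infinite.

e_ss = ∞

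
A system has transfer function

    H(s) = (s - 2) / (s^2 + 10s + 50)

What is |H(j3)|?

Substitute s = j3: numerator = -2 + j3, denominator = 41 + j30.
|H(j3)| = |-2 + j3| / |41 + j30| = 3.6056 / 50.804 ≈ 0.07097.

|H(j3)| ≈ 0.07097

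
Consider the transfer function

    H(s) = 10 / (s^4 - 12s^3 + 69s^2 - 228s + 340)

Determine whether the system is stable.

The denominator s^4 - 12s^3 + 69s^2 - 228s + 340 factors as (s^2 - 8s + 17)(s^2 - 4s + 20), giving poles at s = 4 ± j, 2 ± 4j.
Since the pole(s) at s = 4 ± j, 2 ± 4j lie in the right half-plane, the system is unstable.

unstable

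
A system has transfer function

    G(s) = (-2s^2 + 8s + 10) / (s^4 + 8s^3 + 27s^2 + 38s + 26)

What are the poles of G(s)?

s = -3 ± 2j, -1 ± j

The poles are the roots of the denominator s^4 + 8s^3 + 27s^2 + 38s + 26 = 0.
No real roots exist; factor into two real quadratics: (s^2 + 6s + 13)(s^2 + 2s + 2) = 0.
Each quadratic gives a conjugate pair via the quadratic formula.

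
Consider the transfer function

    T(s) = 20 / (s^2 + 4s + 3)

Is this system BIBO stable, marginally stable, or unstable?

The denominator s^2 + 4s + 3 factors as (s + 3)(s + 1), giving poles at s = -3, -1.
Since all poles lie strictly in the left half-plane, the system is stable.

stable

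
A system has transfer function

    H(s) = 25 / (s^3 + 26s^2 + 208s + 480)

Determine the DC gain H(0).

H(0) = 5/96 ≈ 0.05208

Set s = 0: H(0) = (25) / (480) = 5/96.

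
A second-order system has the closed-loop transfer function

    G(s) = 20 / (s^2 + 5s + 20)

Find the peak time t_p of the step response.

t_p ≈ 0.8472 s

Comparing s^2 + 5s + 20 to s^2 + 2ζωₙs + ωₙ²: ωₙ = √20 ≈ 4.472 rad/s and ζ = 5/(2·√20) ≈ 0.5590.
ζωₙ = 5/2 = 2.5, so ω_d = ωₙ√(1−ζ²) = √(ωₙ² − (ζωₙ)²) = √(20 − 2.5²) = √13.75 ≈ 3.708 rad/s.
t_p = π/ω_d = π/3.708 ≈ 0.8472 s.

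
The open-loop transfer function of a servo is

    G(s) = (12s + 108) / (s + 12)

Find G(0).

Set s = 0: G(0) = (108) / (12) = 9.

G(0) = 9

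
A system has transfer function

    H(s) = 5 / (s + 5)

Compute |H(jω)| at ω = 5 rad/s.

Substitute s = j5: numerator = 5, denominator = 5 + j5.
|H(j5)| = |5| / |5 + j5| = 5 / 7.0711 ≈ 0.7071.

|H(j5)| ≈ 0.7071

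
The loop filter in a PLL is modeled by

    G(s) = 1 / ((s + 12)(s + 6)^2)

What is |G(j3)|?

Substitute s = j3: numerator = 1, denominator = 216 + j513.
|G(j3)| = |1| / |216 + j513| = 1 / 556.62 ≈ 0.001797.

|G(j3)| ≈ 0.001797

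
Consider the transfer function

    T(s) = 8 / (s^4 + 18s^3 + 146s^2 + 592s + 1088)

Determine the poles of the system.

The poles are the roots of the denominator s^4 + 18s^3 + 146s^2 + 592s + 1088 = 0.
No real roots exist; factor into two real quadratics: (s^2 + 8s + 32)(s^2 + 10s + 34) = 0.
Each quadratic gives a conjugate pair via the quadratic formula.

s = -4 + 4j, -4 - 4j, -5 + 3j, -5 - 3j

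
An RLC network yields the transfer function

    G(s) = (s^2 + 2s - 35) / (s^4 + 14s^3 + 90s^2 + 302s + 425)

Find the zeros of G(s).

Set the numerator to zero: s^2 + 2s - 35 = 0.
Factoring: (s - 5)(s + 7) = 0.

s = 5, -7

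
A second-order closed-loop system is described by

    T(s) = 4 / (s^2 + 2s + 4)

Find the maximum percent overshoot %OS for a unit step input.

%OS ≈ 16.3%

Comparing s^2 + 2s + 4 to s^2 + 2ζωₙs + ωₙ²: ωₙ = 2 rad/s and ζ = 2/(2·2) = 0.5.
%OS = 100·exp(−πζ/√(1−ζ²)) = 100·exp(−π·0.5/√(1−0.5²)) ≈ 16.3%.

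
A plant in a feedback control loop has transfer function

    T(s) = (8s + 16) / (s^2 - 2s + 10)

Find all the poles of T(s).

The poles are the roots of the denominator s^2 - 2s + 10 = 0.
Using the quadratic formula: s = (2 ± √(-36))/2 = 1 ± 3j.

s = 1 + 3j, 1 - 3j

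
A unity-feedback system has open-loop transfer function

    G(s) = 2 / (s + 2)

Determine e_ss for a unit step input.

e_ss = 0.5000

G(s) has no poles at the origin.
This is a Type 0 system. Kp = lim_{s→0} G(s) = 2/2 = 1.
e_ss = 1/(1 + Kp) = 1/(1 + 1) = 1/2 ≈ 0.5000.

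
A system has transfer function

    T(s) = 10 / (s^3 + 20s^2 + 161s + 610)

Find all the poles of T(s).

s = -5 ± 6j, -10

The poles are the roots of the denominator s^3 + 20s^2 + 161s + 610 = 0.
Trying s = -10: the polynomial evaluates to 0, so (s + 10) is a factor.
Dividing out leaves s^2 + 10s + 61 = 0.
The quadratic formula then gives s = -5 ± 6j.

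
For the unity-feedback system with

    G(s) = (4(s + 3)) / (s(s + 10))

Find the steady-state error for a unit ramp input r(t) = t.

e_ss = 0.8333

G(s) has one pole at the origin.
This is a Type 1 system. Kv = lim_{s→0} s·G(s) = 12/10 = 6/5.
e_ss = 1/Kv = 1/(6/5) = 5/6 ≈ 0.8333.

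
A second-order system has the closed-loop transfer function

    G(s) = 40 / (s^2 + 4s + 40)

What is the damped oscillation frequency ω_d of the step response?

ω_d = 6 rad/s

Comparing s^2 + 4s + 40 to s^2 + 2ζωₙs + ωₙ²: ωₙ = √40 ≈ 6.325 rad/s and ζ = 4/(2·√40) ≈ 0.3162.
ζωₙ = 4/2 = 2, so ω_d = ωₙ√(1−ζ²) = √(ωₙ² − (ζωₙ)²) = √(40 − 2²) = √36 = 6 rad/s.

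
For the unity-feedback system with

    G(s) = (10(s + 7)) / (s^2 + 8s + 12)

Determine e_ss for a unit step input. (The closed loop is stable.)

G(s) has no poles at the origin.
This is a Type 0 system. Kp = lim_{s→0} G(s) = 70/12 = 35/6.
e_ss = 1/(1 + Kp) = 1/(1 + 35/6) = 6/41 ≈ 0.1463.

e_ss = 0.1463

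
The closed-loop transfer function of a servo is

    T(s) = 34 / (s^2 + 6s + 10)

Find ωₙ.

Compare the denominator to the standard form s^2 + 2ζωₙs + ωₙ².
ωₙ² = 10, so ωₙ = √10 ≈ 3.162 rad/s.

ωₙ ≈ 3.162 rad/s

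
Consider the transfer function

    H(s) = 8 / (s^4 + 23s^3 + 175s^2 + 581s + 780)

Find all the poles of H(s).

The poles are the roots of the denominator s^4 + 23s^3 + 175s^2 + 581s + 780 = 0.
Trying s = -12: the polynomial evaluates to 0, so (s + 12) is a factor.
Dividing out leaves s^3 + 11s^2 + 43s + 65 = 0.
This factors further as (s^2 + 6s + 13)(s + 5) = 0.

s = -3 + 2j, -3 - 2j, -12, -5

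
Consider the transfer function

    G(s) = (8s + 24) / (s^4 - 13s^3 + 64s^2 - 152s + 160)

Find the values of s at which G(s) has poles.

s = 4, 2 ± 2j, 5

The poles are the roots of the denominator s^4 - 13s^3 + 64s^2 - 152s + 160 = 0.
Trying s = 4: the polynomial evaluates to 0, so (s - 4) is a factor.
Dividing out leaves s^3 - 9s^2 + 28s - 40 = 0.
This factors further as (s^2 - 4s + 8)(s - 5) = 0.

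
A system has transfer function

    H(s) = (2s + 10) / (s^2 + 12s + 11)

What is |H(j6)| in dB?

Substitute s = j6: numerator = 10 + j12, denominator = -25 + j72.
|H(j6)| = |10 + j12| / |-25 + j72| = 15.620 / 76.217 ≈ 0.2049.
In decibels: 20·log₁₀(0.2049) ≈ -13.8 dB.

|H(j6)|_dB ≈ -13.8 dB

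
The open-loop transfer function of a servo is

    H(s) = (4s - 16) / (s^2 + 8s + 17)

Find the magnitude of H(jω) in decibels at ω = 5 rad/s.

|H(j5)|_dB ≈ -4.04 dB

Substitute s = j5: numerator = -16 + j20, denominator = -8 + j40.
|H(j5)| = |-16 + j20| / |-8 + j40| = 25.612 / 40.792 ≈ 0.6279.
In decibels: 20·log₁₀(0.6279) ≈ -4.04 dB.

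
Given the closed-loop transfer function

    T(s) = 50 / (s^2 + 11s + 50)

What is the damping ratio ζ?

ζ ≈ 0.7778

Compare the denominator to the standard form s^2 + 2ζωₙs + ωₙ².
ωₙ² = 50, so ωₙ = √50 ≈ 7.071 rad/s.
2ζωₙ = 11, so ζ = 11/(2·√50) ≈ 0.7778.
With ζ = 0.7778 the response is underdamped.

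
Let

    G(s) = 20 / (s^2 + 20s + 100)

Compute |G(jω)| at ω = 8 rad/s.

Substitute s = j8: numerator = 20, denominator = 36 + j160.
|G(j8)| = |20| / |36 + j160| = 20 / 164 ≈ 0.1220.

|G(j8)| ≈ 0.1220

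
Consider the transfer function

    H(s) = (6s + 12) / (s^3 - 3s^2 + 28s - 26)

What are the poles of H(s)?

s = 1, 1 + 5j, 1 - 5j

The poles are the roots of the denominator s^3 - 3s^2 + 28s - 26 = 0.
Trying s = 1: the polynomial evaluates to 0, so (s - 1) is a factor.
Dividing out leaves s^2 - 2s + 26 = 0.
The quadratic formula then gives s = 1 ± 5j.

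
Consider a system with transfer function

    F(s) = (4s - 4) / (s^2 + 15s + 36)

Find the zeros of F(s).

s = 1

Set the numerator to zero: 4s - 4 = 0, i.e. 4·(s - 1) = 0.
So s = 1.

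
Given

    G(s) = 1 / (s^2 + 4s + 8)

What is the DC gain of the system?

G(0) = 1/8 ≈ 0.1250

Set s = 0: G(0) = (1) / (8) = 1/8.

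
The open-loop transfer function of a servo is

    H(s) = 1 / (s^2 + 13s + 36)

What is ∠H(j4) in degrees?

At s = j4: numerator = 1, denominator = 20 + j52.
∠H = ∠num − ∠den = 0° − (68.962°) = -68.96°.

∠H(j4) ≈ -68.96°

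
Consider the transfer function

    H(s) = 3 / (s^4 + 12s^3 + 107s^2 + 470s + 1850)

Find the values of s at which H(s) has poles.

The poles are the roots of the denominator s^4 + 12s^3 + 107s^2 + 470s + 1850 = 0.
No real roots exist; factor into two real quadratics: (s^2 + 10s + 50)(s^2 + 2s + 37) = 0.
Each quadratic gives a conjugate pair via the quadratic formula.

s = -5 + 5j, -5 - 5j, -1 + 6j, -1 - 6j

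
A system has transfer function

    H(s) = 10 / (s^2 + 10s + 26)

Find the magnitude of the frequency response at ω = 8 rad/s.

Substitute s = j8: numerator = 10, denominator = -38 + j80.
|H(j8)| = |10| / |-38 + j80| = 10 / 88.566 ≈ 0.1129.

|H(j8)| ≈ 0.1129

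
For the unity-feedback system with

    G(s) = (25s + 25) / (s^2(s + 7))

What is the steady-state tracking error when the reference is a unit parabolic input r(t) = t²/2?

G(s) has 2 poles at the origin.
This is a Type 2 system. Ka = lim_{s→0} s^2·G(s) = 25/7.
e_ss = 1/Ka = 1/(25/7) = 7/25 ≈ 0.2800.

e_ss = 0.2800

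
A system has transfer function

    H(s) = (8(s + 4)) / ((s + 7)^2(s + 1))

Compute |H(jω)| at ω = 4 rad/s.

|H(j4)| ≈ 0.1689

Substitute s = j4: numerator = 32 + j32, denominator = -191 + j188.
|H(j4)| = |32 + j32| / |-191 + j188| = 45.255 / 268.00 ≈ 0.1689.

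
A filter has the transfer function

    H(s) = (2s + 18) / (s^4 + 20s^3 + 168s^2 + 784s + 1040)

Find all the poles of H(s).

The poles are the roots of the denominator s^4 + 20s^3 + 168s^2 + 784s + 1040 = 0.
Trying s = -10: the polynomial evaluates to 0, so (s + 10) is a factor.
Dividing out leaves s^3 + 10s^2 + 68s + 104 = 0.
This factors further as (s^2 + 8s + 52)(s + 2) = 0.

s = -4 ± 6j, -10, -2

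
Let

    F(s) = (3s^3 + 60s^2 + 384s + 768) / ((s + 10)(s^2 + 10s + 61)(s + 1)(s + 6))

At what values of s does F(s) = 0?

Set the numerator to zero: 3s^3 + 60s^2 + 384s + 768 = 0, i.e. 3·(s^3 + 20s^2 + 128s + 256) = 0.
Factoring: (s + 8)^2(s + 4) = 0.

s = -8, -4, -8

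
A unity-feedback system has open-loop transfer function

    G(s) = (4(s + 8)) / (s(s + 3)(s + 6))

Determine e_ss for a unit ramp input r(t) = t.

e_ss = 0.5625

G(s) has one pole at the origin.
This is a Type 1 system. Kv = lim_{s→0} s·G(s) = 32/18 = 16/9.
e_ss = 1/Kv = 1/(16/9) = 9/16 ≈ 0.5625.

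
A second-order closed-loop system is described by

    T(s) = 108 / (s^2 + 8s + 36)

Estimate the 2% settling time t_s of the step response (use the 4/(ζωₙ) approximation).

Comparing s^2 + 8s + 36 to s^2 + 2ζωₙs + ωₙ²: ωₙ = 6 rad/s and ζ = 8/(2·6) ≈ 0.6667.
ζωₙ = 8/2 = 4, so t_s ≈ 4/(ζωₙ) = 4/4 = 1 s.

t_s ≈ 1 s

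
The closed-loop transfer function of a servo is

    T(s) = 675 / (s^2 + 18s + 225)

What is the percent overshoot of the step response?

%OS ≈ 9.48%

Comparing s^2 + 18s + 225 to s^2 + 2ζωₙs + ωₙ²: ωₙ = 15 rad/s and ζ = 18/(2·15) = 0.6.
%OS = 100·exp(−πζ/√(1−ζ²)) = 100·exp(−π·0.6/√(1−0.6²)) ≈ 9.48%.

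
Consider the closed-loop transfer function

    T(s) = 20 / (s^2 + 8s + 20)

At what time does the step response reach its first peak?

t_p ≈ 1.571 s

Comparing s^2 + 8s + 20 to s^2 + 2ζωₙs + ωₙ²: ωₙ = √20 ≈ 4.472 rad/s and ζ = 8/(2·√20) ≈ 0.8944.
ζωₙ = 8/2 = 4, so ω_d = ωₙ√(1−ζ²) = √(ωₙ² − (ζωₙ)²) = √(20 − 4²) = √4 = 2 rad/s.
t_p = π/ω_d = π/2 ≈ 1.571 s.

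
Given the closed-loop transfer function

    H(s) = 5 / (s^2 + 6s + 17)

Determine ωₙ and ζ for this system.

Compare the denominator to the standard form s^2 + 2ζωₙs + ωₙ².
ωₙ² = 17, so ωₙ = √17 ≈ 4.123 rad/s.
2ζωₙ = 6, so ζ = 6/(2·√17) ≈ 0.7276.

ωₙ ≈ 4.123 rad/s, ζ ≈ 0.7276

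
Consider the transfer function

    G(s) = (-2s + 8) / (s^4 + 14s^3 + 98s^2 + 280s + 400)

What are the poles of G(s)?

The poles are the roots of the denominator s^4 + 14s^3 + 98s^2 + 280s + 400 = 0.
No real roots exist; factor into two real quadratics: (s^2 + 10s + 50)(s^2 + 4s + 8) = 0.
Each quadratic gives a conjugate pair via the quadratic formula.

s = -5 ± 5j, -2 ± 2j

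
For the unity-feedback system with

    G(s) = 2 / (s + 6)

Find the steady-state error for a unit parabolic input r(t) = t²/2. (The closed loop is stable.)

e_ss = ∞

G(s) has no poles at the origin.
This is a Type 0 system; Ka = lim_{s→0} s^2·G(s) = 0, so the steady-state error for a parabola input is infinite.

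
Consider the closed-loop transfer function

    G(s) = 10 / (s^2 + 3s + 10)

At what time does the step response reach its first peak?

t_p ≈ 1.128 s

Comparing s^2 + 3s + 10 to s^2 + 2ζωₙs + ωₙ²: ωₙ = √10 ≈ 3.162 rad/s and ζ = 3/(2·√10) ≈ 0.4743.
ζωₙ = 3/2 = 1.5, so ω_d = ωₙ√(1−ζ²) = √(ωₙ² − (ζωₙ)²) = √(10 − 1.5²) = √7.75 ≈ 2.784 rad/s.
t_p = π/ω_d = π/2.784 ≈ 1.128 s.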